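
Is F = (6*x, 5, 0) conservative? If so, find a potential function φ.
Yes, F is conservative. φ = 3*x**2 + 5*y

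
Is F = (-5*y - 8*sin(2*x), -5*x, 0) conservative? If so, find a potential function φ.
Yes, F is conservative. φ = -5*x*y + 4*cos(2*x)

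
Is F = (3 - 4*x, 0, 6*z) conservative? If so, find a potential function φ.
Yes, F is conservative. φ = -2*x**2 + 3*x + 3*z**2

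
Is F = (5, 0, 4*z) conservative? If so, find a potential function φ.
Yes, F is conservative. φ = 5*x + 2*z**2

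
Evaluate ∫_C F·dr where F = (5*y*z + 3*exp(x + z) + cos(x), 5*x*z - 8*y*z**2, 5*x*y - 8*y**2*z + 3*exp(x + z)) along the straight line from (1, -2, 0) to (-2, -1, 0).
-3*E - sin(2) - sin(1) + 3*exp(-2)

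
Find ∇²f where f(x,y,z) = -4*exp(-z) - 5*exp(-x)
-4*exp(-z) - 5*exp(-x)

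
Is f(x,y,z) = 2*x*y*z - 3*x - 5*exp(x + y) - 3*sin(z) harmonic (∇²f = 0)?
No, ∇²f = -10*exp(x + y) + 3*sin(z)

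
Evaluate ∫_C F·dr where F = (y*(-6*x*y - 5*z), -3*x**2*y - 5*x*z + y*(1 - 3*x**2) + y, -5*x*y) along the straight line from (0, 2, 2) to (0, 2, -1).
0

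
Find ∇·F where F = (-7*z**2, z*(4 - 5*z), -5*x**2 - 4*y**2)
0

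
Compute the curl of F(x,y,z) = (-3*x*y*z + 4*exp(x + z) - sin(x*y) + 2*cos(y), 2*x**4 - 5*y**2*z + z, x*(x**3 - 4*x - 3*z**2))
(5*y**2 - 1, -4*x**3 - 3*x*y + 8*x + 3*z**2 + 4*exp(x + z), 8*x**3 + 3*x*z + x*cos(x*y) + 2*sin(y))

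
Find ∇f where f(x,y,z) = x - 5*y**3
(1, -15*y**2, 0)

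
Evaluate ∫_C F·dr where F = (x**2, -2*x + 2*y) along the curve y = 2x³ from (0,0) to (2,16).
632/3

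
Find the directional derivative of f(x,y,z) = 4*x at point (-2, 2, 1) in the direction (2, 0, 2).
2*sqrt(2)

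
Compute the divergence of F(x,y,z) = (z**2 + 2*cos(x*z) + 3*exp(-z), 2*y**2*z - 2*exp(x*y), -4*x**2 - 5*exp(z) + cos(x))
-2*x*exp(x*y) + 4*y*z - 2*z*sin(x*z) - 5*exp(z)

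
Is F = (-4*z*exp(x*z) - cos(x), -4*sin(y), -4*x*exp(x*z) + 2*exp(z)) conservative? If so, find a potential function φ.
Yes, F is conservative. φ = 2*exp(z) - 4*exp(x*z) - sin(x) + 4*cos(y)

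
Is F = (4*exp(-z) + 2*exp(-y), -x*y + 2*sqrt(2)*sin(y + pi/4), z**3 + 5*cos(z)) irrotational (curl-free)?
No, ∇×F = (0, -4*exp(-z), -y + 2*exp(-y))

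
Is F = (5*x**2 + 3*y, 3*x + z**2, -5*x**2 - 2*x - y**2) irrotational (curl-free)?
No, ∇×F = (-2*y - 2*z, 10*x + 2, 0)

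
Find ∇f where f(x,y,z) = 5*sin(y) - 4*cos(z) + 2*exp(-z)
(0, 5*cos(y), 4*sin(z) - 2*exp(-z))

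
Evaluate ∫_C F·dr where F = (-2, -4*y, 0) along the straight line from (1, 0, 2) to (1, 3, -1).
-18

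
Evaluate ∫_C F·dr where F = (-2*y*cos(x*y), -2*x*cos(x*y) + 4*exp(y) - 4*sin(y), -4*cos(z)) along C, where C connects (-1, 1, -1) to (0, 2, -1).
-4*E - 4*cos(1) - 2*sin(1) + 4*cos(2) + 4*exp(2)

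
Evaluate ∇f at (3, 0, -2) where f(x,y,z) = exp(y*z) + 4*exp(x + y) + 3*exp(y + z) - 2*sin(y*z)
(4*exp(3), 3*exp(-2) + 2 + 4*exp(3), 3*exp(-2))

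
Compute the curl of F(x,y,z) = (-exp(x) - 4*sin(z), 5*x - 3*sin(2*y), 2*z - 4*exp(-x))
(0, -4*cos(z) - 4*exp(-x), 5)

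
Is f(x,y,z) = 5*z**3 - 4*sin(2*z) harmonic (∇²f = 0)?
No, ∇²f = 30*z + 16*sin(2*z)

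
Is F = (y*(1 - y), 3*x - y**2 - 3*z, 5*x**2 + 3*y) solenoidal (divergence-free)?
No, ∇·F = -2*y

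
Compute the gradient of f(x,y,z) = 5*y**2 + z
(0, 10*y, 1)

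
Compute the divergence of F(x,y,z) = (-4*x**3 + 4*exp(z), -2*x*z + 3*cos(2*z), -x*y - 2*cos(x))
-12*x**2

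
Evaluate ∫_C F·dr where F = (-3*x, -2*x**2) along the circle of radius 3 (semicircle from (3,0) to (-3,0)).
0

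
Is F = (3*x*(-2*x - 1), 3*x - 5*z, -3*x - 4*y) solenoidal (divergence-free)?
No, ∇·F = -12*x - 3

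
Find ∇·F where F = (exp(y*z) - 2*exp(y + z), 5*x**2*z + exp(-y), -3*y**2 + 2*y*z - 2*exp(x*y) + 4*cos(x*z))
-4*x*sin(x*z) + 2*y - exp(-y)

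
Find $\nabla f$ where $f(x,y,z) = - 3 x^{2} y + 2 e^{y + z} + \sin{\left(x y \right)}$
(y*(-6*x + cos(x*y)), -3*x**2 + x*cos(x*y) + 2*exp(y + z), 2*exp(y + z))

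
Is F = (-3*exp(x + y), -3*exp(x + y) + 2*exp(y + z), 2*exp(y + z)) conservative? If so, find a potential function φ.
Yes, F is conservative. φ = -3*exp(x + y) + 2*exp(y + z)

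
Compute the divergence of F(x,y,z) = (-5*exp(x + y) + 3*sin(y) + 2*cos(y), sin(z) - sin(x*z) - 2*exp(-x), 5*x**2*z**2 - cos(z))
10*x**2*z - 5*exp(x + y) + sin(z)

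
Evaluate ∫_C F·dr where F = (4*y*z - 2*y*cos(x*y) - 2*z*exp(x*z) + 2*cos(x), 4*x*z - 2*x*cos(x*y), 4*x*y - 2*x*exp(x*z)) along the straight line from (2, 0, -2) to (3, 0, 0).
-2 - 2*sin(2) + 2*exp(-4) + 2*sin(3)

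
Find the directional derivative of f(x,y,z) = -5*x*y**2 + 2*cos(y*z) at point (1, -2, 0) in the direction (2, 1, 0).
-4*sqrt(5)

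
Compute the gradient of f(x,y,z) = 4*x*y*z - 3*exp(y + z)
(4*y*z, 4*x*z - 3*exp(y + z), 4*x*y - 3*exp(y + z))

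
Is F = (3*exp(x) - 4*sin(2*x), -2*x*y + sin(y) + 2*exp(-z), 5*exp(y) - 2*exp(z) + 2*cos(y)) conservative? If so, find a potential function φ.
No, ∇×F = (5*exp(y) - 2*sin(y) + 2*exp(-z), 0, -2*y) ≠ 0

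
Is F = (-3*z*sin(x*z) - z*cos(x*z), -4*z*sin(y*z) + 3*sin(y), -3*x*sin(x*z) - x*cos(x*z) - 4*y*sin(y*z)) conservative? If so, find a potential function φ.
Yes, F is conservative. φ = -sin(x*z) - 3*cos(y) + 3*cos(x*z) + 4*cos(y*z)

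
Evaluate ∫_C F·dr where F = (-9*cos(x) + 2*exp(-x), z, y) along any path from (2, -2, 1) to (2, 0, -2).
2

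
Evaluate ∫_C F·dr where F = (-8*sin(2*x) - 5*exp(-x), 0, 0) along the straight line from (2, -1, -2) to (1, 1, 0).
4*cos(2) - 5*exp(-2) + 5*exp(-1) - 4*cos(4)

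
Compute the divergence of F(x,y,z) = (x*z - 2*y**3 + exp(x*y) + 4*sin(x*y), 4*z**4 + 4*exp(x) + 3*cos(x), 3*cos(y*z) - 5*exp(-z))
y*exp(x*y) - 3*y*sin(y*z) + 4*y*cos(x*y) + z + 5*exp(-z)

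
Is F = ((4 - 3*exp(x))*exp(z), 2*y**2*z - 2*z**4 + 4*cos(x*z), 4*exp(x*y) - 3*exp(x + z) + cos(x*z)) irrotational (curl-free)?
No, ∇×F = (4*x*exp(x*y) + 4*x*sin(x*z) - 2*y**2 + 8*z**3, -4*y*exp(x*y) + z*sin(x*z) + 4*exp(z), -4*z*sin(x*z))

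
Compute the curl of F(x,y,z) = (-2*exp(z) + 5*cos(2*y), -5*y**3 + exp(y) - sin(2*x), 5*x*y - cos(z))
(5*x, -5*y - 2*exp(z), 10*sin(2*y) - 2*cos(2*x))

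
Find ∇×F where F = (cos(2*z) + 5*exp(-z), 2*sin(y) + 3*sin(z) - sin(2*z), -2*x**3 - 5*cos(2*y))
(10*sin(2*y) - 3*cos(z) + 2*cos(2*z), 6*x**2 - 2*sin(2*z) - 5*exp(-z), 0)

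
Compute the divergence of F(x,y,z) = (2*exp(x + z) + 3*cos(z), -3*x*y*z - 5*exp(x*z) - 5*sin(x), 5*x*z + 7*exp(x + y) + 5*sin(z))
-3*x*z + 5*x + 2*exp(x + z) + 5*cos(z)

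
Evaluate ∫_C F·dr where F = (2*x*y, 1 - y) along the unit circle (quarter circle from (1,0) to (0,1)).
-1/6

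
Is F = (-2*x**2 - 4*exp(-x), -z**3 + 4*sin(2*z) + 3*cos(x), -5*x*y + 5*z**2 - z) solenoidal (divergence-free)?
No, ∇·F = -4*x + 10*z - 1 + 4*exp(-x)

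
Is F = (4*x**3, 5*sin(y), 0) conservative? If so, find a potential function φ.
Yes, F is conservative. φ = x**4 - 5*cos(y)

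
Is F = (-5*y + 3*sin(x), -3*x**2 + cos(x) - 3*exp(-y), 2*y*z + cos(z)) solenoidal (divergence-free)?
No, ∇·F = 2*y - sin(z) + 3*cos(x) + 3*exp(-y)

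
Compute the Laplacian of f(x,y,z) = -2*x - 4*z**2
-8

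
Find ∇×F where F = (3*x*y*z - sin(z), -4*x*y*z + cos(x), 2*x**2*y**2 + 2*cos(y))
(4*x**2*y + 4*x*y - 2*sin(y), -4*x*y**2 + 3*x*y - cos(z), -3*x*z - 4*y*z - sin(x))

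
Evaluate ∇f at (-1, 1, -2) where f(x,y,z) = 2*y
(0, 2, 0)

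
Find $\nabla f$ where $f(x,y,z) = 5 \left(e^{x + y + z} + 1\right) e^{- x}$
(-5*exp(-x), 5*exp(y + z), 5*exp(y + z))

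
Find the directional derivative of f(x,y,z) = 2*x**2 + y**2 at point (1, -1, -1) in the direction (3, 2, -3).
4*sqrt(22)/11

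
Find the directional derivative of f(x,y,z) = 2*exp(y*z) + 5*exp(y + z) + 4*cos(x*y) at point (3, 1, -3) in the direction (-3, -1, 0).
sqrt(10)*(-5*E + 6 + 24*exp(3)*sin(3))*exp(-3)/10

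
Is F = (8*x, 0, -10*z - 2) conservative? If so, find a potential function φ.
Yes, F is conservative. φ = 4*x**2 - 5*z**2 - 2*z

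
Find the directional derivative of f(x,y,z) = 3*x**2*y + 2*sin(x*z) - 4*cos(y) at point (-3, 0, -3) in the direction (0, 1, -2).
3*sqrt(5)*(4*cos(9) + 9)/5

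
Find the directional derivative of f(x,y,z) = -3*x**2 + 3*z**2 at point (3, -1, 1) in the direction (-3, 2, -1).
24*sqrt(14)/7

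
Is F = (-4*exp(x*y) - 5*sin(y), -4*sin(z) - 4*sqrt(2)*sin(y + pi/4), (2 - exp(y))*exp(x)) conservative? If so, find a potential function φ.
No, ∇×F = (-exp(x + y) + 4*cos(z), (exp(y) - 2)*exp(x), 4*x*exp(x*y) + 5*cos(y)) ≠ 0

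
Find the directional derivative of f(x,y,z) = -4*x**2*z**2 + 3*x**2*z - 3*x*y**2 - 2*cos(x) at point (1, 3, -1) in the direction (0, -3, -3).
7*sqrt(2)/2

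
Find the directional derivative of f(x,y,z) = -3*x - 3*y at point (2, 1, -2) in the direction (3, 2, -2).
-15*sqrt(17)/17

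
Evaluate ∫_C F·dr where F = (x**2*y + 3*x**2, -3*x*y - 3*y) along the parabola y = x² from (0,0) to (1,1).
-3/2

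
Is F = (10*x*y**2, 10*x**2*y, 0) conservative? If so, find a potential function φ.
Yes, F is conservative. φ = 5*x**2*y**2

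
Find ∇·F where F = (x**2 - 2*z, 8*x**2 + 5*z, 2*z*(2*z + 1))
2*x + 8*z + 2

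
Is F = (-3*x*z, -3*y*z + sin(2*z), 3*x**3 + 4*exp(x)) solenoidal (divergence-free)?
No, ∇·F = -6*z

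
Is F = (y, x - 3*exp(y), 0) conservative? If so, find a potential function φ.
Yes, F is conservative. φ = x*y - 3*exp(y)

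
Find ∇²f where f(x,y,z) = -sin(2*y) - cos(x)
4*sin(2*y) + cos(x)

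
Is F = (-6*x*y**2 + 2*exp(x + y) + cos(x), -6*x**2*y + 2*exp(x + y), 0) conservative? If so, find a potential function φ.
Yes, F is conservative. φ = -3*x**2*y**2 + 2*exp(x + y) + sin(x)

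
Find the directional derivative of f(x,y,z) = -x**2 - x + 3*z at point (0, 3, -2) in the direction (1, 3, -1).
-4*sqrt(11)/11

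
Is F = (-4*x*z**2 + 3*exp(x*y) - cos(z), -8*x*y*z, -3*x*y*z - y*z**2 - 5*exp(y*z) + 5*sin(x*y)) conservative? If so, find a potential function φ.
No, ∇×F = (8*x*y - 3*x*z + 5*x*cos(x*y) - z**2 - 5*z*exp(y*z), -8*x*z + 3*y*z - 5*y*cos(x*y) + sin(z), -3*x*exp(x*y) - 8*y*z) ≠ 0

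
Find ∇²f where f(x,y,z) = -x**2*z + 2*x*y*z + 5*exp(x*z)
5*x**2*exp(x*z) + z*(5*z*exp(x*z) - 2)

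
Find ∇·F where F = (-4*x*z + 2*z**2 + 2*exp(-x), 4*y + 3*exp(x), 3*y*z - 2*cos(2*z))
3*y - 4*z + 4*sin(2*z) + 4 - 2*exp(-x)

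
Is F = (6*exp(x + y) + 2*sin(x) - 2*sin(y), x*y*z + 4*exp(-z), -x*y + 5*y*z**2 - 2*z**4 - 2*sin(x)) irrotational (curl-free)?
No, ∇×F = (-x*y - x + 5*z**2 + 4*exp(-z), y + 2*cos(x), y*z - 6*exp(x + y) + 2*cos(y))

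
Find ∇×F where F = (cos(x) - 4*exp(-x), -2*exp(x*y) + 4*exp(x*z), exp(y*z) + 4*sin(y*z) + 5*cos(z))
(-4*x*exp(x*z) + z*exp(y*z) + 4*z*cos(y*z), 0, -2*y*exp(x*y) + 4*z*exp(x*z))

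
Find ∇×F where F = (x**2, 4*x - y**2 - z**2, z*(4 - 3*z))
(2*z, 0, 4)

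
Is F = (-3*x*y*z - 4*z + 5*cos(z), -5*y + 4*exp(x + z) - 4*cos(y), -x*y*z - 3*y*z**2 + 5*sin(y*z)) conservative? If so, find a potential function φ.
No, ∇×F = (-x*z - 3*z**2 + 5*z*cos(y*z) - 4*exp(x + z), -3*x*y + y*z - 5*sin(z) - 4, 3*x*z + 4*exp(x + z)) ≠ 0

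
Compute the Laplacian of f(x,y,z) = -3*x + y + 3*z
0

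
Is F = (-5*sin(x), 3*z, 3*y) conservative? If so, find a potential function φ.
Yes, F is conservative. φ = 3*y*z + 5*cos(x)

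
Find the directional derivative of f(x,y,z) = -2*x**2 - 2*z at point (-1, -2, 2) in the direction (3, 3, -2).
8*sqrt(22)/11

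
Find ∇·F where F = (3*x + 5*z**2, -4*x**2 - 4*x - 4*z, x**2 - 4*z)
-1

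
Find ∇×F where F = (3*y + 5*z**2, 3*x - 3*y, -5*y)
(-5, 10*z, 0)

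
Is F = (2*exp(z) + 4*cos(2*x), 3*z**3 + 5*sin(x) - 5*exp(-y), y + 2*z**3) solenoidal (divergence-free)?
No, ∇·F = 6*z**2 - 8*sin(2*x) + 5*exp(-y)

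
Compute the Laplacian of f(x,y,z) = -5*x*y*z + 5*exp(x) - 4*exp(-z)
5*exp(x) - 4*exp(-z)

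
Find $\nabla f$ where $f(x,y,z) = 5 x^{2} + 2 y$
(10*x, 2, 0)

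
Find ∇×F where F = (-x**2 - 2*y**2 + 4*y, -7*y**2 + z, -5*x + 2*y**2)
(4*y - 1, 5, 4*y - 4)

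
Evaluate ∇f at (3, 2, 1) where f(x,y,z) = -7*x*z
(-7, 0, -21)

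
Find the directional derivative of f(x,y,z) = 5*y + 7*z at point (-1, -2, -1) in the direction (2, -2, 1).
-1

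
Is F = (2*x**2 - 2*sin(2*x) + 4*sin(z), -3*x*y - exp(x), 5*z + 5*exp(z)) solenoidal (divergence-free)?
No, ∇·F = x + 5*exp(z) - 4*cos(2*x) + 5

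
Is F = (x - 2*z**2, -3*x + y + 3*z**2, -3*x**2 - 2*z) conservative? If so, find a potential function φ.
No, ∇×F = (-6*z, 6*x - 4*z, -3) ≠ 0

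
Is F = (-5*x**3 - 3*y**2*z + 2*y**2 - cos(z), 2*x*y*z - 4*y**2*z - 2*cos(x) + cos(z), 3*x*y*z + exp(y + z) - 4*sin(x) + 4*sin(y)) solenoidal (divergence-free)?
No, ∇·F = -15*x**2 + 3*x*y + 2*x*z - 8*y*z + exp(y + z)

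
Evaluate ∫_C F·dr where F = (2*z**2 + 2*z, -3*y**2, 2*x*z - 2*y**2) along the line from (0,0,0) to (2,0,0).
0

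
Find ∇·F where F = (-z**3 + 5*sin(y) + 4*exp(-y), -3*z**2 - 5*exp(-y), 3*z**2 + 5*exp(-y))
6*z + 5*exp(-y)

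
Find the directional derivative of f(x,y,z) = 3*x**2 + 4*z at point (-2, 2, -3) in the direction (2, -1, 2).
-16/3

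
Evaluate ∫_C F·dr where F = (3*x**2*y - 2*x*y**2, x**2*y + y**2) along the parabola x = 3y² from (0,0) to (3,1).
797/42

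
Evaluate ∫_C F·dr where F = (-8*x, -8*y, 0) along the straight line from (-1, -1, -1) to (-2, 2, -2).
-24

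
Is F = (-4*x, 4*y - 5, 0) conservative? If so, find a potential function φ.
Yes, F is conservative. φ = -2*x**2 + 2*y**2 - 5*y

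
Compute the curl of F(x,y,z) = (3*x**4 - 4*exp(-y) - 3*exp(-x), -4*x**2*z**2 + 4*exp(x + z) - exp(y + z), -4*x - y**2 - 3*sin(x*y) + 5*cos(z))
(8*x**2*z - 3*x*cos(x*y) - 2*y - 4*exp(x + z) + exp(y + z), 3*y*cos(x*y) + 4, -8*x*z**2 + 4*exp(x + z) - 4*exp(-y))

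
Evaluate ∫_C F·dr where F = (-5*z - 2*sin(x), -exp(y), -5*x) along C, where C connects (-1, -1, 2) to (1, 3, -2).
(1 - exp(4))*exp(-1)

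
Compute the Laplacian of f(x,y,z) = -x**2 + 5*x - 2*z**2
-6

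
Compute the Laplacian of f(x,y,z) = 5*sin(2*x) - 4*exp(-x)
-20*sin(2*x) - 4*exp(-x)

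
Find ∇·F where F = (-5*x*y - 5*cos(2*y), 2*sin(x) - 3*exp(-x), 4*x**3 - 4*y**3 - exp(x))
-5*y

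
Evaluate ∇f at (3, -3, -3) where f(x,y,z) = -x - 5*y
(-1, -5, 0)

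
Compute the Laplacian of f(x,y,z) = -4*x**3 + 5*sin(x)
-24*x - 5*sin(x)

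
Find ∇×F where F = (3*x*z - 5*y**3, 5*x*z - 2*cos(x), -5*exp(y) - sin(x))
(-5*x - 5*exp(y), 3*x + cos(x), 15*y**2 + 5*z + 2*sin(x))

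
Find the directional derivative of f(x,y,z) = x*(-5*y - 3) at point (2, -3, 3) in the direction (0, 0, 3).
0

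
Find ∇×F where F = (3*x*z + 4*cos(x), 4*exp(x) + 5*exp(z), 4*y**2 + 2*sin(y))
(8*y - 5*exp(z) + 2*cos(y), 3*x, 4*exp(x))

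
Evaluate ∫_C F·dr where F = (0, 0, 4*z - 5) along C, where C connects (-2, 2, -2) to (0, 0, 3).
-15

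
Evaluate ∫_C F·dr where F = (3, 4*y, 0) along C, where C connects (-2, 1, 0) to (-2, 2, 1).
6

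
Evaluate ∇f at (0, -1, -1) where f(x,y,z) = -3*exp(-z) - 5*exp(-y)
(0, 5*E, 3*E)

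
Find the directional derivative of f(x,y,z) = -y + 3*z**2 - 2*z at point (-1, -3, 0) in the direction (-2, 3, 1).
-5*sqrt(14)/14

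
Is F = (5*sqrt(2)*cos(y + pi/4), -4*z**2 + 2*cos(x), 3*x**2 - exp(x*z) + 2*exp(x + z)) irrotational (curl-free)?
No, ∇×F = (8*z, -6*x + z*exp(x*z) - 2*exp(x + z), -2*sin(x) + 5*sqrt(2)*sin(y + pi/4))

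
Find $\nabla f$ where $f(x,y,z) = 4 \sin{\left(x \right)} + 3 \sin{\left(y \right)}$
(4*cos(x), 3*cos(y), 0)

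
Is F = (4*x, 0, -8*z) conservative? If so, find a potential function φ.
Yes, F is conservative. φ = 2*x**2 - 4*z**2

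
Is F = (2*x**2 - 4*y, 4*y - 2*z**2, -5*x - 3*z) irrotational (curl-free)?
No, ∇×F = (4*z, 5, 4)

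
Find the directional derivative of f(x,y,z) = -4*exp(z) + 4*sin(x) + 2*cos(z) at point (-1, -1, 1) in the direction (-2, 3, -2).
4*sqrt(17)*(-2*cos(1) + sin(1) + 2*E)/17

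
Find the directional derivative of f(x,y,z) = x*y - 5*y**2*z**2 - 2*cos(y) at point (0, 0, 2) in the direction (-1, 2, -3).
0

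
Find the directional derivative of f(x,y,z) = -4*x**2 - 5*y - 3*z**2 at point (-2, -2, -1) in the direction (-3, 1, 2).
-41*sqrt(14)/14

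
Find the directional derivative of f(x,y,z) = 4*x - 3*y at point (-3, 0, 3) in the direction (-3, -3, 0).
-sqrt(2)/2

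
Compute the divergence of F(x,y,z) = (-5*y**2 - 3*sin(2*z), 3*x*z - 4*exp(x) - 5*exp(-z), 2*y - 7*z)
-7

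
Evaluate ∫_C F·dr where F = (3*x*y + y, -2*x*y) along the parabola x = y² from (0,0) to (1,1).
41/30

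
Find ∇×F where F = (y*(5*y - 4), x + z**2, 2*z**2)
(-2*z, 0, 5 - 10*y)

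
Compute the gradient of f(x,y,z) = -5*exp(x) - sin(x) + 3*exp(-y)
(-5*exp(x) - cos(x), -3*exp(-y), 0)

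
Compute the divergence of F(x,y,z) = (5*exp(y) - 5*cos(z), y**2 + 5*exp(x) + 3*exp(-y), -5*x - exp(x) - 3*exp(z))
2*y - 3*exp(z) - 3*exp(-y)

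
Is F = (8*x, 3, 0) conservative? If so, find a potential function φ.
Yes, F is conservative. φ = 4*x**2 + 3*y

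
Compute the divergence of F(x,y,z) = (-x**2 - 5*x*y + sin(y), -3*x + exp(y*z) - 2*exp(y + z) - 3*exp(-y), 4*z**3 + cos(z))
-2*x - 5*y + 12*z**2 + z*exp(y*z) - 2*exp(y + z) - sin(z) + 3*exp(-y)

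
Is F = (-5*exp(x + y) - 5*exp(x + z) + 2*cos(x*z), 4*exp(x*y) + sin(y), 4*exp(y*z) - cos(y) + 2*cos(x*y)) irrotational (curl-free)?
No, ∇×F = (-2*x*sin(x*y) + 4*z*exp(y*z) + sin(y), -2*x*sin(x*z) + 2*y*sin(x*y) - 5*exp(x + z), 4*y*exp(x*y) + 5*exp(x + y))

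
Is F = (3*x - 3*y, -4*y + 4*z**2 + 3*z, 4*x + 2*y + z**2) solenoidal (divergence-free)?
No, ∇·F = 2*z - 1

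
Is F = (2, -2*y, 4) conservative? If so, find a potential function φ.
Yes, F is conservative. φ = 2*x - y**2 + 4*z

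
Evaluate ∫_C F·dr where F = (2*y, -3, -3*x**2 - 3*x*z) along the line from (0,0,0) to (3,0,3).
-54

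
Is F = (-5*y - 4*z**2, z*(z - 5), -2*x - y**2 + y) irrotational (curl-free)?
No, ∇×F = (-2*y - 2*z + 6, 2 - 8*z, 5)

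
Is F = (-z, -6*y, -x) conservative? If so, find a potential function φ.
Yes, F is conservative. φ = -x*z - 3*y**2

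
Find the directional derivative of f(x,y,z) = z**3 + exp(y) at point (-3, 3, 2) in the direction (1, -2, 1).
sqrt(6)*(6 - exp(3))/3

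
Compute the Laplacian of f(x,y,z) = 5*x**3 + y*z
30*x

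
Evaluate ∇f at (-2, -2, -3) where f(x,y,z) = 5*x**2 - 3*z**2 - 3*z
(-20, 0, 15)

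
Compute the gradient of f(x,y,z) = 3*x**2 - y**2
(6*x, -2*y, 0)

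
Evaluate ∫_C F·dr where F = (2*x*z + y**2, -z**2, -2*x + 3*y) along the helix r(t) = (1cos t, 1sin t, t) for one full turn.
-3*pi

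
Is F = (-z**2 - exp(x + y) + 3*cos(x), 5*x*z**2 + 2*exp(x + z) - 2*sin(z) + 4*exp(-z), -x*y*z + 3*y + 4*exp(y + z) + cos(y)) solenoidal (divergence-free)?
No, ∇·F = -x*y - exp(x + y) + 4*exp(y + z) - 3*sin(x)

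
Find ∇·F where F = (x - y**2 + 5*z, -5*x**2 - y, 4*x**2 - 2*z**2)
-4*z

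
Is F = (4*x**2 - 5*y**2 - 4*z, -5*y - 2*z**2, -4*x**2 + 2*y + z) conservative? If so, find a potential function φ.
No, ∇×F = (4*z + 2, 8*x - 4, 10*y) ≠ 0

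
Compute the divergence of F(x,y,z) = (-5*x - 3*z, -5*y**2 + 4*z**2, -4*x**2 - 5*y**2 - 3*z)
-10*y - 8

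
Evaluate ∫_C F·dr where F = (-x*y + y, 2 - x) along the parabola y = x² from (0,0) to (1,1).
17/12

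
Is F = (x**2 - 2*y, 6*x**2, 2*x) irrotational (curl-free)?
No, ∇×F = (0, -2, 12*x + 2)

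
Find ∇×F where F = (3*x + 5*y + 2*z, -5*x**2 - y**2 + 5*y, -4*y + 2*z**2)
(-4, 2, -10*x - 5)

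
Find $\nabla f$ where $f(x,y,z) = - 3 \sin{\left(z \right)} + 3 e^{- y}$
(0, -3*exp(-y), -3*cos(z))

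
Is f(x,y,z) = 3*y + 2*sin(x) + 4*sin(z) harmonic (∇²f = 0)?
No, ∇²f = -2*sin(x) - 4*sin(z)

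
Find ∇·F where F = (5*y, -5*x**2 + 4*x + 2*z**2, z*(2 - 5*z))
2 - 10*z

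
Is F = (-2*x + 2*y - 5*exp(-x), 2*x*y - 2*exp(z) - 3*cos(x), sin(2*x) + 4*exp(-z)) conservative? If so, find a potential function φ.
No, ∇×F = (2*exp(z), -2*cos(2*x), 2*y + 3*sin(x) - 2) ≠ 0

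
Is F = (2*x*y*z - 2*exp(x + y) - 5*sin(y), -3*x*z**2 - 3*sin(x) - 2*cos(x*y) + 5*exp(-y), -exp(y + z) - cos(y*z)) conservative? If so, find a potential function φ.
No, ∇×F = (6*x*z + z*sin(y*z) - exp(y + z), 2*x*y, -2*x*z + 2*y*sin(x*y) - 3*z**2 + 2*exp(x + y) - 3*cos(x) + 5*cos(y)) ≠ 0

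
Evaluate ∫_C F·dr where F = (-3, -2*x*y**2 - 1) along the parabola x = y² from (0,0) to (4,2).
-134/5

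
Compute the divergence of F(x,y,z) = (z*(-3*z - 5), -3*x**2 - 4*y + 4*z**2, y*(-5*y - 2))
-4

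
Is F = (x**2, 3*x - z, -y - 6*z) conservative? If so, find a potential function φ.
No, ∇×F = (0, 0, 3) ≠ 0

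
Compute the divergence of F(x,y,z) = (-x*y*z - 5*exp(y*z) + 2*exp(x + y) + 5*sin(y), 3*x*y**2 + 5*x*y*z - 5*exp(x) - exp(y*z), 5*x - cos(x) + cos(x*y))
6*x*y + 5*x*z - y*z - z*exp(y*z) + 2*exp(x + y)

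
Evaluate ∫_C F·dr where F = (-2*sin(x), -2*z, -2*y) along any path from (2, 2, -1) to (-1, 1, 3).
-10 - 2*cos(2) + 2*cos(1)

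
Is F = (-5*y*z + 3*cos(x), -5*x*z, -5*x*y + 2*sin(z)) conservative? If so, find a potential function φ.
Yes, F is conservative. φ = -5*x*y*z + 3*sin(x) - 2*cos(z)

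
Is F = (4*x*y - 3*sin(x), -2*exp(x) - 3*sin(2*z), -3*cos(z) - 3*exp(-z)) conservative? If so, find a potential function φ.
No, ∇×F = (6*cos(2*z), 0, -4*x - 2*exp(x)) ≠ 0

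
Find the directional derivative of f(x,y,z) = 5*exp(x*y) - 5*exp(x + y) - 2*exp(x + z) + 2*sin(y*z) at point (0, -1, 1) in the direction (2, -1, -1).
sqrt(6)*(-14*E*cosh(1) - 10*E + 5 + 2*exp(2) + 6*E*sinh(1))*exp(-1)/6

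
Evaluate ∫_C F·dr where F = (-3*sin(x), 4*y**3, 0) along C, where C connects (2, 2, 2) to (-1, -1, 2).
-15 - 3*cos(2) + 3*cos(1)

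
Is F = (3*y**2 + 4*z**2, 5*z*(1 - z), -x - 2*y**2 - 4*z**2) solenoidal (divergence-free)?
No, ∇·F = -8*z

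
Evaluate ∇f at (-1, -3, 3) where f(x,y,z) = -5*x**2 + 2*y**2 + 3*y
(10, -9, 0)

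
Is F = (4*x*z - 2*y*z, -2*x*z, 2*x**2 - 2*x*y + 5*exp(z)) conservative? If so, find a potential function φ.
Yes, F is conservative. φ = 2*x**2*z - 2*x*y*z + 5*exp(z)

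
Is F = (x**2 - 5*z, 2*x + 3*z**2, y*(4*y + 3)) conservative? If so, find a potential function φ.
No, ∇×F = (8*y - 6*z + 3, -5, 2) ≠ 0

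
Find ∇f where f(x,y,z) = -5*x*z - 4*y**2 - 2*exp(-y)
(-5*z, -8*y + 2*exp(-y), -5*x)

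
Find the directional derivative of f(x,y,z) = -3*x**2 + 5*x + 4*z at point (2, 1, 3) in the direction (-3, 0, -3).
3*sqrt(2)/2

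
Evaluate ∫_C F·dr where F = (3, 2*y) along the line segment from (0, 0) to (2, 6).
42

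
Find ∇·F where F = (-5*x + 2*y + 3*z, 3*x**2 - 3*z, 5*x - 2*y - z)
-6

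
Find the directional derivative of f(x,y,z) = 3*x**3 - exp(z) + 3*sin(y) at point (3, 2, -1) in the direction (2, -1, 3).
3*sqrt(14)*(-1 + E*(54 - cos(2)))*exp(-1)/14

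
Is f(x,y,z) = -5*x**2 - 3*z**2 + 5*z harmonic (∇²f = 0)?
No, ∇²f = -16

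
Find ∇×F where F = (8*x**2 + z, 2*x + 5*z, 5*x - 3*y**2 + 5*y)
(-6*y, -4, 2)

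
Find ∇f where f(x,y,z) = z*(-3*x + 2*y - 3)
(-3*z, 2*z, -3*x + 2*y - 3)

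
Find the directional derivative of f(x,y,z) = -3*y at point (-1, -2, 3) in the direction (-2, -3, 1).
9*sqrt(14)/14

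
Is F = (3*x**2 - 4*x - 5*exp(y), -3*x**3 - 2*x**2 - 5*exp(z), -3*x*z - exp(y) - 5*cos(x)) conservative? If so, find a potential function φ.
No, ∇×F = (-exp(y) + 5*exp(z), 3*z - 5*sin(x), -9*x**2 - 4*x + 5*exp(y)) ≠ 0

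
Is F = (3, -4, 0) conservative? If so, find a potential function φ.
Yes, F is conservative. φ = 3*x - 4*y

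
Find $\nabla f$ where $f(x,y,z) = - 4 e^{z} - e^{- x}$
(exp(-x), 0, -4*exp(z))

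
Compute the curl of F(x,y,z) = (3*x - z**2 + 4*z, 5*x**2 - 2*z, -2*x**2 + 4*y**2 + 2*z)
(8*y + 2, 4*x - 2*z + 4, 10*x)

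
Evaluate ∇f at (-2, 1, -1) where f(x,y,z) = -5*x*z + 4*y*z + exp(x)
(exp(-2) + 5, -4, 14)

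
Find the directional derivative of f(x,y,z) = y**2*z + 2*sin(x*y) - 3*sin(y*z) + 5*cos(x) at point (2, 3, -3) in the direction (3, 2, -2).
sqrt(17)*(-54 + 36*cos(9) - 15*sin(2) + 26*cos(6))/17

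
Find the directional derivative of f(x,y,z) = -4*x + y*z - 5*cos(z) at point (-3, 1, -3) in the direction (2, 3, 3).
-sqrt(22)*(15*sin(3) + 14)/22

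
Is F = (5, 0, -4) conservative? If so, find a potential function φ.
Yes, F is conservative. φ = 5*x - 4*z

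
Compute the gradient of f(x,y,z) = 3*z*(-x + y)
(-3*z, 3*z, -3*x + 3*y)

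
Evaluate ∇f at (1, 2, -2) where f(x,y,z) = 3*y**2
(0, 12, 0)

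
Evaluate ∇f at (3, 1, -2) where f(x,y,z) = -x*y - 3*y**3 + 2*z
(-1, -12, 2)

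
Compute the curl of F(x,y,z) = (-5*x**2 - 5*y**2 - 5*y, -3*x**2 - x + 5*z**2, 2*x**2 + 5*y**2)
(10*y - 10*z, -4*x, -6*x + 10*y + 4)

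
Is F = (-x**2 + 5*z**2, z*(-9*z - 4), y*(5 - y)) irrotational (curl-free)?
No, ∇×F = (-2*y + 18*z + 9, 10*z, 0)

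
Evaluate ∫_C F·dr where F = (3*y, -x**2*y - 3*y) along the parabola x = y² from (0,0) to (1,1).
1/3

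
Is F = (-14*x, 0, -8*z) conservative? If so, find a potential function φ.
Yes, F is conservative. φ = -7*x**2 - 4*z**2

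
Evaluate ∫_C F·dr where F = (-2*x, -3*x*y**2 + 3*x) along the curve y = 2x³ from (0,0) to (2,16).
-36524/5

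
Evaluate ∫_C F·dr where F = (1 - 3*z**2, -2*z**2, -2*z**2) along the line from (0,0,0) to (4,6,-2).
-68/3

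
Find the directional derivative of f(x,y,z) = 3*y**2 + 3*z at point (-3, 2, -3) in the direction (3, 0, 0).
0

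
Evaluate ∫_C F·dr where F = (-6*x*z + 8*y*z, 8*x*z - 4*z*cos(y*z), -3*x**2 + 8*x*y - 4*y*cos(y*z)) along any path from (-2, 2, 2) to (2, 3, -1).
4*sin(4) + 4*sin(3) + 52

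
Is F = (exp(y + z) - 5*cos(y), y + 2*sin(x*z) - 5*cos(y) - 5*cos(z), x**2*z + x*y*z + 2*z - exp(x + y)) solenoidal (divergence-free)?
No, ∇·F = x**2 + x*y + 5*sin(y) + 3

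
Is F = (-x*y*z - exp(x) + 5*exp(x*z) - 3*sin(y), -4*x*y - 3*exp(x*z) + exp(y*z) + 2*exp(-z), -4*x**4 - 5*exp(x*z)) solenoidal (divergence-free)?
No, ∇·F = -5*x*exp(x*z) - 4*x - y*z + 5*z*exp(x*z) + z*exp(y*z) - exp(x)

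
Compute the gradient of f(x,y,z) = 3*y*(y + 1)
(0, 6*y + 3, 0)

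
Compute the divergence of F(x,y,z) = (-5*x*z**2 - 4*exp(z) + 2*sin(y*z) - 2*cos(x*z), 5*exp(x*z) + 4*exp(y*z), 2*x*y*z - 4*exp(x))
2*x*y - 5*z**2 + 4*z*exp(y*z) + 2*z*sin(x*z)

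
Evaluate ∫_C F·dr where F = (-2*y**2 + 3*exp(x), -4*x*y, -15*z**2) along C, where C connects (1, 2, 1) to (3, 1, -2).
-3*E + 47 + 3*exp(3)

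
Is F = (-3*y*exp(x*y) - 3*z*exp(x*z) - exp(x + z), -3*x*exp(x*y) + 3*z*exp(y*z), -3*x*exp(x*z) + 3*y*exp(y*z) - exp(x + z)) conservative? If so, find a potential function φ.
Yes, F is conservative. φ = -3*exp(x*y) - 3*exp(x*z) + 3*exp(y*z) - exp(x + z)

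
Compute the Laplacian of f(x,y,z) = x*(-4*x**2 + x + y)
2 - 24*x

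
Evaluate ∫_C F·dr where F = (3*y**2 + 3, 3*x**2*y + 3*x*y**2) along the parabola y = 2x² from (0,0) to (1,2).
569/35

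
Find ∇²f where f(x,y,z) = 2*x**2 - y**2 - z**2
0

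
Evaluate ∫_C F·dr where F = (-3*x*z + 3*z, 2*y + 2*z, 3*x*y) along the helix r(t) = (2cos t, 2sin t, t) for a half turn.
-9*pi - 8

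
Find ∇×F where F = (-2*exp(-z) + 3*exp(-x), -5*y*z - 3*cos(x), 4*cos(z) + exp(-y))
(5*y - exp(-y), 2*exp(-z), 3*sin(x))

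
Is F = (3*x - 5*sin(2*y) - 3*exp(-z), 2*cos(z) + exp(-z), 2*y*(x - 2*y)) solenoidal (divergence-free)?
No, ∇·F = 3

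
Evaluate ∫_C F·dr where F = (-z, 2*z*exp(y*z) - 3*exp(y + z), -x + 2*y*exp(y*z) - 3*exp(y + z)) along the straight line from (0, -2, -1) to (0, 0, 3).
-3*exp(3) - 2*exp(2) + 3*exp(-3) + 2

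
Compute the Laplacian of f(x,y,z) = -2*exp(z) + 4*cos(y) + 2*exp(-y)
-2*exp(z) - 4*cos(y) + 2*exp(-y)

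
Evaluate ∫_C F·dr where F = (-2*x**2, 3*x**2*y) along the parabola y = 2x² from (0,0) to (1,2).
10/3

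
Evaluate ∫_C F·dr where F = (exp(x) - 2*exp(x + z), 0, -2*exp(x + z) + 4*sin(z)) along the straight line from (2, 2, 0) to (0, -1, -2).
-2*exp(-2) - 4*cos(2) + 5 + exp(2)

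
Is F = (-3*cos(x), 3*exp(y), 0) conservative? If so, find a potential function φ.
Yes, F is conservative. φ = 3*exp(y) - 3*sin(x)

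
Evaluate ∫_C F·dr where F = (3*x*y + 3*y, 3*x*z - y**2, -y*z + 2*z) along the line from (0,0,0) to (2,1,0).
20/3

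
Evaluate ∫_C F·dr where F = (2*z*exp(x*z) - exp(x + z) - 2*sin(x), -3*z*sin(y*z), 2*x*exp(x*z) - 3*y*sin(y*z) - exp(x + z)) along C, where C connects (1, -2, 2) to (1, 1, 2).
3*cos(2) - 3*cos(4)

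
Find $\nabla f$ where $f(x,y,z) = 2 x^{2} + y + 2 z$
(4*x, 1, 2)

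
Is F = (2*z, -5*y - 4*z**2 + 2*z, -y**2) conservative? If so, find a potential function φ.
No, ∇×F = (-2*y + 8*z - 2, 2, 0) ≠ 0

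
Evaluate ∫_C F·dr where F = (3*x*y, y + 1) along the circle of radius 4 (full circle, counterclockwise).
0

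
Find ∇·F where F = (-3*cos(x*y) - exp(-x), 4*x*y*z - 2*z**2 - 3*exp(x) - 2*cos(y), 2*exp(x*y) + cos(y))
4*x*z + 3*y*sin(x*y) + 2*sin(y) + exp(-x)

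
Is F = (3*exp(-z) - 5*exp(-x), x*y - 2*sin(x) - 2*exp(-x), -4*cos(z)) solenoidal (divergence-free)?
No, ∇·F = x + 4*sin(z) + 5*exp(-x)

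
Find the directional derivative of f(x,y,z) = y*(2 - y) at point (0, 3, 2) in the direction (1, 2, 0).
-8*sqrt(5)/5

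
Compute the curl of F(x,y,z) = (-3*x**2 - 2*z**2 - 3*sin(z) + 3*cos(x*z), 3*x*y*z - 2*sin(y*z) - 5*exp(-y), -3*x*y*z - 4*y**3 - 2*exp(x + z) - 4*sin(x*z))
(-3*x*y - 3*x*z - 12*y**2 + 2*y*cos(y*z), -3*x*sin(x*z) + 3*y*z + 4*z*cos(x*z) - 4*z + 2*exp(x + z) - 3*cos(z), 3*y*z)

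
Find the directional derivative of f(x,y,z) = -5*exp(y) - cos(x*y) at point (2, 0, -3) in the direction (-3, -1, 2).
5*sqrt(14)/14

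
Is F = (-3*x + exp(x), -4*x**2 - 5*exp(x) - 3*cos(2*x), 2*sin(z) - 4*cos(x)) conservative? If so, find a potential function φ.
No, ∇×F = (0, -4*sin(x), -8*x - 5*exp(x) + 6*sin(2*x)) ≠ 0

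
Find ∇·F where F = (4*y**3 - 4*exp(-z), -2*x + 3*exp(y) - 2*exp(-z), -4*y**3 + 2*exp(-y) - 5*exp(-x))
3*exp(y)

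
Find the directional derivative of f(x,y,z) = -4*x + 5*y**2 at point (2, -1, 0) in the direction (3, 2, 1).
-16*sqrt(14)/7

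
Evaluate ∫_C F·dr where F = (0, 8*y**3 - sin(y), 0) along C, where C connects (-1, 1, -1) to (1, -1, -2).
0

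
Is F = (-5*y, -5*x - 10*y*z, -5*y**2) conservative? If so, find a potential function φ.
Yes, F is conservative. φ = 5*y*(-x - y*z)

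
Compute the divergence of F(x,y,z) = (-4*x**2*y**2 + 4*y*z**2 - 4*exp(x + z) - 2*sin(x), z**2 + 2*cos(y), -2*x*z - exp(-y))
-8*x*y**2 - 2*x - 4*exp(x + z) - 2*sin(y) - 2*cos(x)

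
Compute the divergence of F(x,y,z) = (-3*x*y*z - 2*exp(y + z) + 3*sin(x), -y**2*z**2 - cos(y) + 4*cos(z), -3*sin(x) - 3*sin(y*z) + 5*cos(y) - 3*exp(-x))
-2*y*z**2 - 3*y*z - 3*y*cos(y*z) + sin(y) + 3*cos(x)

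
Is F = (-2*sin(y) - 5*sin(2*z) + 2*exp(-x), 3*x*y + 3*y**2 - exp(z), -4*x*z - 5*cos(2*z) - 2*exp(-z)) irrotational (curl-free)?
No, ∇×F = (exp(z), 4*z - 10*cos(2*z), 3*y + 2*cos(y))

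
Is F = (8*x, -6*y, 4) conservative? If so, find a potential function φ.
Yes, F is conservative. φ = 4*x**2 - 3*y**2 + 4*z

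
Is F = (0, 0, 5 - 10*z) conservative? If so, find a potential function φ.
Yes, F is conservative. φ = 5*z*(1 - z)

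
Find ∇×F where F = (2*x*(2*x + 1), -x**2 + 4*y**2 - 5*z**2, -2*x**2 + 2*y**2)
(4*y + 10*z, 4*x, -2*x)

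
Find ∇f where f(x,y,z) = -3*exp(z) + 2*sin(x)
(2*cos(x), 0, -3*exp(z))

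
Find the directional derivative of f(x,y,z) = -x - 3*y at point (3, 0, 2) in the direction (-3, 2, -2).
-3*sqrt(17)/17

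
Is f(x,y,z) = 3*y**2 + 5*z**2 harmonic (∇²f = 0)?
No, ∇²f = 16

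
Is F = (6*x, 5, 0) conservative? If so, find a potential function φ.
Yes, F is conservative. φ = 3*x**2 + 5*y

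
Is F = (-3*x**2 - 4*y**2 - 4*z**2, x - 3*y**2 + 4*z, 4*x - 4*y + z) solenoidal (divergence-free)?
No, ∇·F = -6*x - 6*y + 1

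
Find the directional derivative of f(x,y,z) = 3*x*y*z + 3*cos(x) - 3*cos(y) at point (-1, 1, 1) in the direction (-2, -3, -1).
3*sqrt(14)*(2 - 5*sin(1))/14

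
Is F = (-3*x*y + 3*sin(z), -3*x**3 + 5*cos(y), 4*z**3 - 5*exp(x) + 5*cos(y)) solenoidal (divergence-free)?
No, ∇·F = -3*y + 12*z**2 - 5*sin(y)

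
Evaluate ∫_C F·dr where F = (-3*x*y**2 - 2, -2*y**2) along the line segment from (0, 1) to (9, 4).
-4857/4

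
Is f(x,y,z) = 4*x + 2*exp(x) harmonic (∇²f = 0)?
No, ∇²f = 2*exp(x)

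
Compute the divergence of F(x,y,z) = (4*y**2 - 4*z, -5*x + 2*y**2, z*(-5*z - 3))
4*y - 10*z - 3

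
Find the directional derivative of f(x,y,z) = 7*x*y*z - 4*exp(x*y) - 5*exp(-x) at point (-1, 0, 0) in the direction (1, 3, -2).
sqrt(14)*(12 + 5*E)/14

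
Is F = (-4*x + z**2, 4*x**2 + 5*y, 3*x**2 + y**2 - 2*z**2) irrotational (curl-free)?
No, ∇×F = (2*y, -6*x + 2*z, 8*x)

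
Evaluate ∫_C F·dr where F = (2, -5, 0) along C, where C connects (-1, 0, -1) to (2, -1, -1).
11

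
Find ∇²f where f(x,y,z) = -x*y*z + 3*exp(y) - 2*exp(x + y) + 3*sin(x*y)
-3*x**2*sin(x*y) - 3*y**2*sin(x*y) + 3*exp(y) - 4*exp(x + y)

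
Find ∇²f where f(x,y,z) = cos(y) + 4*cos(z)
-cos(y) - 4*cos(z)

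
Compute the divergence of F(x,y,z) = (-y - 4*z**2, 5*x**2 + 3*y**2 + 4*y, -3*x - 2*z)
6*y + 2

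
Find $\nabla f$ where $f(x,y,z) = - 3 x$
(-3, 0, 0)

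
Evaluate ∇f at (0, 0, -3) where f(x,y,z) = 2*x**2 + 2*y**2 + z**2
(0, 0, -6)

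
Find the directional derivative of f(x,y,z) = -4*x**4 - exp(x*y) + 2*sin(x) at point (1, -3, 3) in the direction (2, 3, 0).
sqrt(13)*(4*(-8 + cos(1))*exp(3) + 3)*exp(-3)/13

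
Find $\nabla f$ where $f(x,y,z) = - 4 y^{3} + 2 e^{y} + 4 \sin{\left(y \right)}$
(0, -12*y**2 + 2*exp(y) + 4*cos(y), 0)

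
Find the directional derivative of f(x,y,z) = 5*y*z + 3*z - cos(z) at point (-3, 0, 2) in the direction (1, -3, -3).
-3*sqrt(19)*(sin(2) + 13)/19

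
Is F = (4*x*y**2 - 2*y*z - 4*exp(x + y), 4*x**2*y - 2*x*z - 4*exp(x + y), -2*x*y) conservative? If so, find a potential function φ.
Yes, F is conservative. φ = 2*x**2*y**2 - 2*x*y*z - 4*exp(x + y)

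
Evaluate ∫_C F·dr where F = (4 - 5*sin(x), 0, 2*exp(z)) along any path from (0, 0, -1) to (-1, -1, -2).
-9 - 2*exp(-1) + 2*exp(-2) + 5*cos(1)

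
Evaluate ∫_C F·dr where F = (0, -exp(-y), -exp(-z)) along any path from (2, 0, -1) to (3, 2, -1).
-1 + exp(-2)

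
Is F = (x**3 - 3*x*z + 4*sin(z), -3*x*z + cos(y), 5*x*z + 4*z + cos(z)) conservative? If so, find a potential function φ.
No, ∇×F = (3*x, -3*x - 5*z + 4*cos(z), -3*z) ≠ 0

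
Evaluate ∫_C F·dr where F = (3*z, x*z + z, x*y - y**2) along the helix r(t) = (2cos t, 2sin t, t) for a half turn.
-8*pi - 4 + pi**2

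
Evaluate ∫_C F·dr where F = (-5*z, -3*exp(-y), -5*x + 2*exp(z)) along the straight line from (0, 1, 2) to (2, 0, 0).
-2*exp(2) - 3*exp(-1) + 5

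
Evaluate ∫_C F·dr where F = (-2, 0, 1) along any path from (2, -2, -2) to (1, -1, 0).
4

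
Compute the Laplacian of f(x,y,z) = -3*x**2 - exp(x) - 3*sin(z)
-exp(x) + 3*sin(z) - 6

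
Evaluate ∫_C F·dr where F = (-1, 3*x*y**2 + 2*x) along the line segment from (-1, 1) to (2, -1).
-6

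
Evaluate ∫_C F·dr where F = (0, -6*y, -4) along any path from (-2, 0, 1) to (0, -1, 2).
-7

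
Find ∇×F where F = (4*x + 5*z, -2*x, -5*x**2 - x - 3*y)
(-3, 10*x + 6, -2)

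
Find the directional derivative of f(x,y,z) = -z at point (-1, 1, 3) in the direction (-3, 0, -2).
2*sqrt(13)/13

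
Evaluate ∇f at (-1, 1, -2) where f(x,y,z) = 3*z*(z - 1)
(0, 0, -15)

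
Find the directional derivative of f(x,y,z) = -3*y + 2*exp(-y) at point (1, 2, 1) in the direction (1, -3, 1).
3*sqrt(11)*(2 + 3*exp(2))*exp(-2)/11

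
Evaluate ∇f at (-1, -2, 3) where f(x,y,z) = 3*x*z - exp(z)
(9, 0, -exp(3) - 3)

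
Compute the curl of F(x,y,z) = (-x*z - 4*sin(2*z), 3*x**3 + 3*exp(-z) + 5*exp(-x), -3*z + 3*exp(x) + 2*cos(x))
(3*exp(-z), -x - 3*exp(x) + 2*sin(x) - 8*cos(2*z), 9*x**2 - 5*exp(-x))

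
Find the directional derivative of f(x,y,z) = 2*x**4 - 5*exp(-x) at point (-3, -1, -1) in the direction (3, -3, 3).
sqrt(3)*(-216 + 5*exp(3))/3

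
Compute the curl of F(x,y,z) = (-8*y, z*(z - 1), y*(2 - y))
(-2*y - 2*z + 3, 0, 8)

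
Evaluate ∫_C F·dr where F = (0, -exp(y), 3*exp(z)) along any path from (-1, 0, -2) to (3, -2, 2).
-cosh(2) + 1 + 7*sinh(2)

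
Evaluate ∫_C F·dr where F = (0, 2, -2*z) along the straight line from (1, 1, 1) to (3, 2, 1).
2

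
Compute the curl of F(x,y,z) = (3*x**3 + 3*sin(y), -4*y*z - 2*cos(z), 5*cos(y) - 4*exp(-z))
(4*y - 5*sin(y) - 2*sin(z), 0, -3*cos(y))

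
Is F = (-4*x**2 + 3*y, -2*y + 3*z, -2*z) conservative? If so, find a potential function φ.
No, ∇×F = (-3, 0, -3) ≠ 0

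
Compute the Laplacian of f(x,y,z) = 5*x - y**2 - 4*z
-2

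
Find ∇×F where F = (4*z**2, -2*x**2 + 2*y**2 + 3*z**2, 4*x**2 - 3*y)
(-6*z - 3, -8*x + 8*z, -4*x)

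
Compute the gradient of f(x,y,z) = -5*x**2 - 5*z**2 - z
(-10*x, 0, -10*z - 1)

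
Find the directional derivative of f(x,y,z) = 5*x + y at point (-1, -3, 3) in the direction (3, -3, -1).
12*sqrt(19)/19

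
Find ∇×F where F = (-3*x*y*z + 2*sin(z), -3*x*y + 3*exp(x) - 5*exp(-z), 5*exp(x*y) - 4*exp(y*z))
(5*x*exp(x*y) - 4*z*exp(y*z) - 5*exp(-z), -3*x*y - 5*y*exp(x*y) + 2*cos(z), 3*x*z - 3*y + 3*exp(x))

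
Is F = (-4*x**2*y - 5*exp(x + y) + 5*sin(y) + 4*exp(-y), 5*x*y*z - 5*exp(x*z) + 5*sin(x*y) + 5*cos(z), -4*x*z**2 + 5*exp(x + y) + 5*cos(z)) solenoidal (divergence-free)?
No, ∇·F = -8*x*y - 3*x*z + 5*x*cos(x*y) - 5*exp(x + y) - 5*sin(z)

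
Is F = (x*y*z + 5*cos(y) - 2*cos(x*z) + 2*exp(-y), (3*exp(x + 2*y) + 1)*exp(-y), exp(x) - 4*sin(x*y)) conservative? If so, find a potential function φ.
No, ∇×F = (-4*x*cos(x*y), x*y + 2*x*sin(x*z) + 4*y*cos(x*y) - exp(x), -x*z + 3*exp(x + y) + 5*sin(y) + 2*exp(-y)) ≠ 0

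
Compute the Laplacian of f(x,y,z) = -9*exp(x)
-9*exp(x)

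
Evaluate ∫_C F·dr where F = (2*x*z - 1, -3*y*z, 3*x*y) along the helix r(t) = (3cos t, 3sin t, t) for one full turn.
45*pi/2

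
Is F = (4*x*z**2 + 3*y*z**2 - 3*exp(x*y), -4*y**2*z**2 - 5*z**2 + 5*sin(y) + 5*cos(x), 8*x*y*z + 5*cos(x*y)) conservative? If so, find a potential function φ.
No, ∇×F = (8*x*z - 5*x*sin(x*y) + 8*y**2*z + 10*z, 8*x*z - 2*y*z + 5*y*sin(x*y), 3*x*exp(x*y) - 3*z**2 - 5*sin(x)) ≠ 0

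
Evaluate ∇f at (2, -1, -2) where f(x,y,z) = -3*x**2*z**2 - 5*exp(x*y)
(-48 + 5*exp(-2), -10*exp(-2), 48)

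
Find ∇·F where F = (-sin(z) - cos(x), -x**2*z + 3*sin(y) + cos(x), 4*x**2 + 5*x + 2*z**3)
6*z**2 + sin(x) + 3*cos(y)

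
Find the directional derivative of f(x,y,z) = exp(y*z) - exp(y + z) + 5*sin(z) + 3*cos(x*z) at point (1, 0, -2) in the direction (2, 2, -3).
sqrt(17)*(-21*exp(2)*sin(2) - 4*exp(2) + 1 - 15*exp(2)*cos(2))*exp(-2)/17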